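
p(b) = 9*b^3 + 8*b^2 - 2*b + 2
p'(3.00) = 289.00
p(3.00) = 311.00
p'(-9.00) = 2041.00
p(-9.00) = -5893.00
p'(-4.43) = 456.99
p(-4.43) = -614.59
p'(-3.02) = 195.93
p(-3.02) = -166.89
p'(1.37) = 70.60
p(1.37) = 37.42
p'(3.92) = 475.61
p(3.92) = 659.22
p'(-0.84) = 3.61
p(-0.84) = 3.99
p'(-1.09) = 12.64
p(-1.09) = 2.03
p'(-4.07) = 380.13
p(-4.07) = -464.11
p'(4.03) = 500.98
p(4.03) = 712.92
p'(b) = 27*b^2 + 16*b - 2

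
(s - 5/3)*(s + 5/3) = s^2 - 25/9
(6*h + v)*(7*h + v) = 42*h^2 + 13*h*v + v^2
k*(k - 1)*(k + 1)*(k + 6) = k^4 + 6*k^3 - k^2 - 6*k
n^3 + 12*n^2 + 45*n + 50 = (n + 2)*(n + 5)^2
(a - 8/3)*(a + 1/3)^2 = a^3 - 2*a^2 - 5*a/3 - 8/27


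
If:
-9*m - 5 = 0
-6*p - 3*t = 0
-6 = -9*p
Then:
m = -5/9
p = 2/3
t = -4/3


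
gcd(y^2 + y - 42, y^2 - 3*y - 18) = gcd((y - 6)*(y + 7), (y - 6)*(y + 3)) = y - 6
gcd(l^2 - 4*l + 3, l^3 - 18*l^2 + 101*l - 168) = l - 3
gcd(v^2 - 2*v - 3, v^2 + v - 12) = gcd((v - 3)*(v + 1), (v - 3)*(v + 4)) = v - 3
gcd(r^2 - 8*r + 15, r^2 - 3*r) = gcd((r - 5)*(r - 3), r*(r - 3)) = r - 3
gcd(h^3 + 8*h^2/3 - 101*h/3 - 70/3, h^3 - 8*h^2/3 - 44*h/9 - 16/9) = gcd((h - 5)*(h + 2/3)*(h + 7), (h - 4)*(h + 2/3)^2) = h + 2/3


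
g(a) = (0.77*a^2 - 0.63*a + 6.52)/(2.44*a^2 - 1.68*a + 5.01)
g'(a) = (1.68 - 4.88*a)*(0.77*a^2 - 0.63*a + 6.52)/(2.44*a^2 - 1.68*a + 5.01)^2 + (1.54*a - 0.63)/(2.44*a^2 - 1.68*a + 5.01) = (0.243600000000001*a^2 - 24.1022*a + 7.7973)/(5.9536*a^4 - 8.1984*a^3 + 27.2712*a^2 - 16.8336*a + 25.1001)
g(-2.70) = 0.51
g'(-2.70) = 0.10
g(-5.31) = 0.38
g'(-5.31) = 0.02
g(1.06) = 1.13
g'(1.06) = -0.49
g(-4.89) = 0.39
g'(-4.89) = 0.03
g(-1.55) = 0.69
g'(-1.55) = 0.25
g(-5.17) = 0.38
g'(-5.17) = 0.02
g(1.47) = 0.93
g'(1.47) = -0.44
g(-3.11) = 0.47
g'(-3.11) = 0.07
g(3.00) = 0.53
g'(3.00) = -0.13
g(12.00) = 0.33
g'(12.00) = -0.00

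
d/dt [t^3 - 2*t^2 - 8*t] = 3*t^2 - 4*t - 8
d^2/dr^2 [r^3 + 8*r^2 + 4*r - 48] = 6*r + 16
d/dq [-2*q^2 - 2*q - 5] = -4*q - 2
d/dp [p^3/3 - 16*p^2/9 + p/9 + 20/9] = p^2 - 32*p/9 + 1/9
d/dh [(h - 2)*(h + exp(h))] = h + (h - 2)*(exp(h) + 1) + exp(h)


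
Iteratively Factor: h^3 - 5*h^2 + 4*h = (h - 4)*(h^2 - h) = (h - 4)*(h - 1)*(h)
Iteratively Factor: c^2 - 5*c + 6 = (c - 2)*(c - 3)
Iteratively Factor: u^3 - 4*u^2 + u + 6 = (u - 3)*(u^2 - u - 2) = (u - 3)*(u + 1)*(u - 2)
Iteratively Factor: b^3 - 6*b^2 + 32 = (b + 2)*(b^2 - 8*b + 16) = (b - 4)*(b + 2)*(b - 4)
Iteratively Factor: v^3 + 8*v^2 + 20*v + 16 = (v + 4)*(v^2 + 4*v + 4) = (v + 2)*(v + 4)*(v + 2)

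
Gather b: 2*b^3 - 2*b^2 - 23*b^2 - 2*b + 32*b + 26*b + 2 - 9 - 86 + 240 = 2*b^3 - 25*b^2 + 56*b + 147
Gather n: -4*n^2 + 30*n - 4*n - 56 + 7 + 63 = -4*n^2 + 26*n + 14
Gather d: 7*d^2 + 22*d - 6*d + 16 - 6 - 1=7*d^2 + 16*d + 9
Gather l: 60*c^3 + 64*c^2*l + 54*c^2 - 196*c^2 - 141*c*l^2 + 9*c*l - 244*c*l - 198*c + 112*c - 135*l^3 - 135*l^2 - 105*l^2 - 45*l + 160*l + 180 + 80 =60*c^3 - 142*c^2 - 86*c - 135*l^3 + l^2*(-141*c - 240) + l*(64*c^2 - 235*c + 115) + 260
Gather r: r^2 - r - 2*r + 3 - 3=r^2 - 3*r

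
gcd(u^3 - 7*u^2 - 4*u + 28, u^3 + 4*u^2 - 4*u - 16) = u^2 - 4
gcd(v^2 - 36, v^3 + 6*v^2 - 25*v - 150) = v + 6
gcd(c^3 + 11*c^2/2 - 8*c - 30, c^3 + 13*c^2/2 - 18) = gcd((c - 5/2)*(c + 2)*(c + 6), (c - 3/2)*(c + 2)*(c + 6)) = c^2 + 8*c + 12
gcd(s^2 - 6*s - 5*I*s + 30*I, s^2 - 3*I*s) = 1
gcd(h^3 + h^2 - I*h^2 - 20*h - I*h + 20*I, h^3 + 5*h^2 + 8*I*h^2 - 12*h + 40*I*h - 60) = h + 5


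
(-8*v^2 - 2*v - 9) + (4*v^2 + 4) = -4*v^2 - 2*v - 5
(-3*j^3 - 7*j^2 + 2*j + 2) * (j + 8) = -3*j^4 - 31*j^3 - 54*j^2 + 18*j + 16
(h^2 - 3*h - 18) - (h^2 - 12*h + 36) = 9*h - 54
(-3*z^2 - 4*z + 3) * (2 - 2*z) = 6*z^3 + 2*z^2 - 14*z + 6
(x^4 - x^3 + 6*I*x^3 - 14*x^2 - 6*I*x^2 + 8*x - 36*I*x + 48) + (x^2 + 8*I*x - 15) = x^4 - x^3 + 6*I*x^3 - 13*x^2 - 6*I*x^2 + 8*x - 28*I*x + 33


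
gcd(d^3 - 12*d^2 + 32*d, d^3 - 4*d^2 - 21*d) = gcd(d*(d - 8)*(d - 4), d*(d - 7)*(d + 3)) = d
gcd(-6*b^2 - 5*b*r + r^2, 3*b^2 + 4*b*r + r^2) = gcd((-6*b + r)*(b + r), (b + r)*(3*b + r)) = b + r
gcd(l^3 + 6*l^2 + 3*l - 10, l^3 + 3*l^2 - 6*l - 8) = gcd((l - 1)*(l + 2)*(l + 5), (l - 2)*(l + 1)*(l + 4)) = 1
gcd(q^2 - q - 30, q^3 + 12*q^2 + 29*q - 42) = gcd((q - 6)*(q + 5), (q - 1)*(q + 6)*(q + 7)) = 1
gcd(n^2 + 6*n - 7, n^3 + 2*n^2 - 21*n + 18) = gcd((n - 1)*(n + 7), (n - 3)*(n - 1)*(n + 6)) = n - 1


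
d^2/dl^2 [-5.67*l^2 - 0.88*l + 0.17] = -11.3400000000000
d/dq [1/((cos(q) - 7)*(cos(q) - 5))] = 2*(cos(q) - 6)*sin(q)/((cos(q) - 7)^2*(cos(q) - 5)^2)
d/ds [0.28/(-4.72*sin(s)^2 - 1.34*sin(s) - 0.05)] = (2.6432*sin(s) + 0.3752)*cos(s)/(4.72*sin(s)^2 + 1.34*sin(s) + 0.05)^2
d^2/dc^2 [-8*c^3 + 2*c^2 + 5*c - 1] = 4 - 48*c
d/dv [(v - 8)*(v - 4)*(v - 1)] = 3*v^2 - 26*v + 44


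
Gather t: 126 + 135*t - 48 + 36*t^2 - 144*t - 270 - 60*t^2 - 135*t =-24*t^2 - 144*t - 192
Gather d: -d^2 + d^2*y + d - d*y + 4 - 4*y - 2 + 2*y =d^2*(y - 1) + d*(1 - y) - 2*y + 2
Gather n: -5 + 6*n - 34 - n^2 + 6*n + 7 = -n^2 + 12*n - 32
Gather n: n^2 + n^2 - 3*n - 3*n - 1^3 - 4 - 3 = 2*n^2 - 6*n - 8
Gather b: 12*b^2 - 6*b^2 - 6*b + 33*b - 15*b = 6*b^2 + 12*b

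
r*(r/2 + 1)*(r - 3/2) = r^3/2 + r^2/4 - 3*r/2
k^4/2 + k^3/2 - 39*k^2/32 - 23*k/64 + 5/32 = (k/2 + 1/4)*(k - 5/4)*(k - 1/4)*(k + 2)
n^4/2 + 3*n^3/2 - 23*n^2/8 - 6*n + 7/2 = (n/2 + 1)*(n - 2)*(n - 1/2)*(n + 7/2)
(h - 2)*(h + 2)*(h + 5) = h^3 + 5*h^2 - 4*h - 20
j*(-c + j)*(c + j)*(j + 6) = -c^2*j^2 - 6*c^2*j + j^4 + 6*j^3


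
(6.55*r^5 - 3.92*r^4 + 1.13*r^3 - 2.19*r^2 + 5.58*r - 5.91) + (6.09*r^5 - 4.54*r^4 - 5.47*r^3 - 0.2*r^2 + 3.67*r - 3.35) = 12.64*r^5 - 8.46*r^4 - 4.34*r^3 - 2.39*r^2 + 9.25*r - 9.26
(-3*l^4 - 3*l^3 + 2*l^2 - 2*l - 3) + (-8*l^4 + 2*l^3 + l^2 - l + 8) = -11*l^4 - l^3 + 3*l^2 - 3*l + 5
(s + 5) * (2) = 2*s + 10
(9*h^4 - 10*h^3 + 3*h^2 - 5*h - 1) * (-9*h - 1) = -81*h^5 + 81*h^4 - 17*h^3 + 42*h^2 + 14*h + 1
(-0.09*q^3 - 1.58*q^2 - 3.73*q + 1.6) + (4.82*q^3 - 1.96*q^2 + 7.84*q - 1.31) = 4.73*q^3 - 3.54*q^2 + 4.11*q + 0.29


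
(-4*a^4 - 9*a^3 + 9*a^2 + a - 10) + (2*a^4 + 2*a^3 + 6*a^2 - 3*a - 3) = -2*a^4 - 7*a^3 + 15*a^2 - 2*a - 13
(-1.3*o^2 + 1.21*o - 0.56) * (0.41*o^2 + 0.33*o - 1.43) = -0.533*o^4 + 0.0670999999999999*o^3 + 2.0287*o^2 - 1.9151*o + 0.8008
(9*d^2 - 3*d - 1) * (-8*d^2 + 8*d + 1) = -72*d^4 + 96*d^3 - 7*d^2 - 11*d - 1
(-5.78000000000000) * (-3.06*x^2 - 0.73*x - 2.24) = 17.6868*x^2 + 4.2194*x + 12.9472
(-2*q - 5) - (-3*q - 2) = q - 3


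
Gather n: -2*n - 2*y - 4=-2*n - 2*y - 4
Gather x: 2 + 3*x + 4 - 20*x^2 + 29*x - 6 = -20*x^2 + 32*x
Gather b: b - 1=b - 1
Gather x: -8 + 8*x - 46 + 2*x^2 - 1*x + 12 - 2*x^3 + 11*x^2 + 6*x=-2*x^3 + 13*x^2 + 13*x - 42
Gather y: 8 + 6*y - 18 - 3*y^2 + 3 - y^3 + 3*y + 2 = -y^3 - 3*y^2 + 9*y - 5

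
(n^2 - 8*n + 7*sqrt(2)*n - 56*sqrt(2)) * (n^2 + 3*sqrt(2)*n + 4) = n^4 - 8*n^3 + 10*sqrt(2)*n^3 - 80*sqrt(2)*n^2 + 46*n^2 - 368*n + 28*sqrt(2)*n - 224*sqrt(2)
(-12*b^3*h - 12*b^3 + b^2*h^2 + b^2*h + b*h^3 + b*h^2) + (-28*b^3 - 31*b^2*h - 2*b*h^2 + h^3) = -12*b^3*h - 40*b^3 + b^2*h^2 - 30*b^2*h + b*h^3 - b*h^2 + h^3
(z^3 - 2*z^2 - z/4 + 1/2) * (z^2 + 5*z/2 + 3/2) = z^5 + z^4/2 - 15*z^3/4 - 25*z^2/8 + 7*z/8 + 3/4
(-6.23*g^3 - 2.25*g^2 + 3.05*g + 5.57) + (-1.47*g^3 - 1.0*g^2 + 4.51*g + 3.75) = -7.7*g^3 - 3.25*g^2 + 7.56*g + 9.32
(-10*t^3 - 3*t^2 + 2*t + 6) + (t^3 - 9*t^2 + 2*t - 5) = -9*t^3 - 12*t^2 + 4*t + 1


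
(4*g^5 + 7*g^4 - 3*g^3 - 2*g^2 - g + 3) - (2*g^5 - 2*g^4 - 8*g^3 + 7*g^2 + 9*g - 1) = 2*g^5 + 9*g^4 + 5*g^3 - 9*g^2 - 10*g + 4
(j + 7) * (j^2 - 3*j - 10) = j^3 + 4*j^2 - 31*j - 70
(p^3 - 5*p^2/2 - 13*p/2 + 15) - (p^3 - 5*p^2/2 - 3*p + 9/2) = 21/2 - 7*p/2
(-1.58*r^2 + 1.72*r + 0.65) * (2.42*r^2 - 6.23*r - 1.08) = -3.8236*r^4 + 14.0058*r^3 - 7.4362*r^2 - 5.9071*r - 0.702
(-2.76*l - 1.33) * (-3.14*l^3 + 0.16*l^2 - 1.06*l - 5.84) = 8.6664*l^4 + 3.7346*l^3 + 2.7128*l^2 + 17.5282*l + 7.7672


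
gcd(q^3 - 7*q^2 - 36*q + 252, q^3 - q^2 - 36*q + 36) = q^2 - 36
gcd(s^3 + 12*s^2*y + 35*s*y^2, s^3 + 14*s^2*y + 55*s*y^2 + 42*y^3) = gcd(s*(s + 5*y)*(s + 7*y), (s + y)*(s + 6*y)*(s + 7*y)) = s + 7*y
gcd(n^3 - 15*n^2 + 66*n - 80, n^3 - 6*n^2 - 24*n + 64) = n^2 - 10*n + 16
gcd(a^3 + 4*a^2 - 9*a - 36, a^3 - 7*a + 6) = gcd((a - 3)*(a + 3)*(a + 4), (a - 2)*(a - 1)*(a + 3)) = a + 3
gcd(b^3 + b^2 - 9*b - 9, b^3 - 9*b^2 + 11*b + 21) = b^2 - 2*b - 3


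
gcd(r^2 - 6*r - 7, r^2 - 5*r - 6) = r + 1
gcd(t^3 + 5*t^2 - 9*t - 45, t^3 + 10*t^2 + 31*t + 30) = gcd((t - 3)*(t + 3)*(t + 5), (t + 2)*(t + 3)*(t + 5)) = t^2 + 8*t + 15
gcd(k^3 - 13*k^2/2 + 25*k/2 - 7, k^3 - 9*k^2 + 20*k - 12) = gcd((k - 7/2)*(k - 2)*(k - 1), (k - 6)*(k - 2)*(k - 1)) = k^2 - 3*k + 2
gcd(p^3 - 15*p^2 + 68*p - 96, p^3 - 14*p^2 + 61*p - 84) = p^2 - 7*p + 12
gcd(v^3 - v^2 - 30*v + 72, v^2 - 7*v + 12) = v^2 - 7*v + 12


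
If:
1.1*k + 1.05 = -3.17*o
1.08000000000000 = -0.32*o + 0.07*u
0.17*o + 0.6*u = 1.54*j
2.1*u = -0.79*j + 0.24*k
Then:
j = 0.01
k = 8.18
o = -3.17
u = 0.93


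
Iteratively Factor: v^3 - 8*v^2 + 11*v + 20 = (v + 1)*(v^2 - 9*v + 20) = (v - 4)*(v + 1)*(v - 5)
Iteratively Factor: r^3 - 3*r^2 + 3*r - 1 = (r - 1)*(r^2 - 2*r + 1) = (r - 1)^2*(r - 1)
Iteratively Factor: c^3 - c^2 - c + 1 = (c - 1)*(c^2 - 1) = (c - 1)^2*(c + 1)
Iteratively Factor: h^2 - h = (h)*(h - 1)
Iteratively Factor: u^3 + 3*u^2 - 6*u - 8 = (u + 1)*(u^2 + 2*u - 8) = (u - 2)*(u + 1)*(u + 4)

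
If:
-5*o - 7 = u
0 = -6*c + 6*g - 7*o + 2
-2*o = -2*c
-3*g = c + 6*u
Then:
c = -86/45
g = -604/135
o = -86/45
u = 23/9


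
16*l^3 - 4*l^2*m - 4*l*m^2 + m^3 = (-4*l + m)*(-2*l + m)*(2*l + m)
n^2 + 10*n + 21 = (n + 3)*(n + 7)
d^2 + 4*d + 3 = (d + 1)*(d + 3)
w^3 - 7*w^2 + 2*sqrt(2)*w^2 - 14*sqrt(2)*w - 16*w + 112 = (w - 7)*(w - 2*sqrt(2))*(w + 4*sqrt(2))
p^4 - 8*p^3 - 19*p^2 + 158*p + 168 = (p - 7)*(p - 6)*(p + 1)*(p + 4)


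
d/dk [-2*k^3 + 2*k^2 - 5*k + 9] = -6*k^2 + 4*k - 5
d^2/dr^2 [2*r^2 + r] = 4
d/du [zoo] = 0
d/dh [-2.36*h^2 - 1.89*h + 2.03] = -4.72*h - 1.89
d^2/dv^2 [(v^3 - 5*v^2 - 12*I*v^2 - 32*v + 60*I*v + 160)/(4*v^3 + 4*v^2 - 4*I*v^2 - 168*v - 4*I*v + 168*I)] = (v^6*(-6 - 11*I) + v^5*(30 + 183*I) + v^4*(450 - 1503*I) + v^3*(-2518 + 2473*I) + v^2*(-5796 + 3474*I) + v*(-14340 - 4008*I) + 179684 - 31080*I)/(2*v^9 + v^8*(6 - 6*I) + v^7*(-252 - 18*I) + v^6*(-520 + 740*I) + v^5*(11070 + 1512*I) + v^4*(12090 - 31242*I) + v^3*(-179172 - 32254*I) + v^2*(-31752 + 454860*I) + v*(444528 + 10584*I) - 148176*I)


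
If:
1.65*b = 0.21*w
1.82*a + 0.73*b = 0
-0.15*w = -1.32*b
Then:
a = 0.00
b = 0.00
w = 0.00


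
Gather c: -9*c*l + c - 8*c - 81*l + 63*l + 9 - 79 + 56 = c*(-9*l - 7) - 18*l - 14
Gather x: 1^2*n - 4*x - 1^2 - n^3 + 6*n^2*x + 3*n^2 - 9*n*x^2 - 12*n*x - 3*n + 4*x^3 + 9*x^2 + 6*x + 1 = -n^3 + 3*n^2 - 2*n + 4*x^3 + x^2*(9 - 9*n) + x*(6*n^2 - 12*n + 2)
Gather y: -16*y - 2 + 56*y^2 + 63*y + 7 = 56*y^2 + 47*y + 5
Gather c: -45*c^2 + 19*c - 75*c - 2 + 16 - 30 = -45*c^2 - 56*c - 16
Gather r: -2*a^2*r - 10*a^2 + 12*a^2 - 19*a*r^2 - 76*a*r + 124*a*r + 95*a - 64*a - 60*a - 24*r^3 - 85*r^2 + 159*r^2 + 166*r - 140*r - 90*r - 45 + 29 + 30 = 2*a^2 - 29*a - 24*r^3 + r^2*(74 - 19*a) + r*(-2*a^2 + 48*a - 64) + 14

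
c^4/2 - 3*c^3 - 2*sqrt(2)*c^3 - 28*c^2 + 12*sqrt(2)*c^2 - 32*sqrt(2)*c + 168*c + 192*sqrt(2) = (c/2 + sqrt(2))*(c - 6)*(c - 8*sqrt(2))*(c + 2*sqrt(2))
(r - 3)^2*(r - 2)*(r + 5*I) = r^4 - 8*r^3 + 5*I*r^3 + 21*r^2 - 40*I*r^2 - 18*r + 105*I*r - 90*I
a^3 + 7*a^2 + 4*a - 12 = (a - 1)*(a + 2)*(a + 6)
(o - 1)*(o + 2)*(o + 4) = o^3 + 5*o^2 + 2*o - 8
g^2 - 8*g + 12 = (g - 6)*(g - 2)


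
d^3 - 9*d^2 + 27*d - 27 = (d - 3)^3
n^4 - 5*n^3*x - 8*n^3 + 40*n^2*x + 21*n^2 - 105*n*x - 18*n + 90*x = (n - 3)^2*(n - 2)*(n - 5*x)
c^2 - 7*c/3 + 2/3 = (c - 2)*(c - 1/3)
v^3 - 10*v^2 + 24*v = v*(v - 6)*(v - 4)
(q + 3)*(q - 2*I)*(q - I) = q^3 + 3*q^2 - 3*I*q^2 - 2*q - 9*I*q - 6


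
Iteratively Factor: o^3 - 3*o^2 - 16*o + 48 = (o - 4)*(o^2 + o - 12) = (o - 4)*(o - 3)*(o + 4)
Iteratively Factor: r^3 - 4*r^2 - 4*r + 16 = (r + 2)*(r^2 - 6*r + 8) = (r - 4)*(r + 2)*(r - 2)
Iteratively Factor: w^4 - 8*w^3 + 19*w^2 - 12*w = (w)*(w^3 - 8*w^2 + 19*w - 12) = w*(w - 1)*(w^2 - 7*w + 12) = w*(w - 4)*(w - 1)*(w - 3)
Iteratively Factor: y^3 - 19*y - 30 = (y + 2)*(y^2 - 2*y - 15) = (y - 5)*(y + 2)*(y + 3)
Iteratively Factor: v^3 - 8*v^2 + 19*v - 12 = (v - 3)*(v^2 - 5*v + 4) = (v - 3)*(v - 1)*(v - 4)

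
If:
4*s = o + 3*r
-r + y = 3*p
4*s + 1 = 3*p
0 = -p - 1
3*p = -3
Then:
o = -3*y - 13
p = -1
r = y + 3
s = -1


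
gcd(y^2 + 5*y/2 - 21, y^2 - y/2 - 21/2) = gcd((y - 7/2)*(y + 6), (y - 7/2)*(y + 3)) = y - 7/2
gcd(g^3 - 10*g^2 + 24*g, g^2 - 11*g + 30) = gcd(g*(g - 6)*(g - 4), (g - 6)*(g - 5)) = g - 6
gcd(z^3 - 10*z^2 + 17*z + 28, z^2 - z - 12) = z - 4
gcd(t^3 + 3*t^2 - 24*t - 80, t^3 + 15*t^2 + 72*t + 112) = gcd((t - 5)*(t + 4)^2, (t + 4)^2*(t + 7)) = t^2 + 8*t + 16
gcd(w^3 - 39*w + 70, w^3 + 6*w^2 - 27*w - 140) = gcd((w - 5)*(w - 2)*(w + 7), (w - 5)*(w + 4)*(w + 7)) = w^2 + 2*w - 35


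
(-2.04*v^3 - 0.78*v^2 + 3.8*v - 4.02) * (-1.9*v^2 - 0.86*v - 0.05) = 3.876*v^5 + 3.2364*v^4 - 6.4472*v^3 + 4.409*v^2 + 3.2672*v + 0.201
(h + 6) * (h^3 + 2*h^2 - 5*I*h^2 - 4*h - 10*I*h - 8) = h^4 + 8*h^3 - 5*I*h^3 + 8*h^2 - 40*I*h^2 - 32*h - 60*I*h - 48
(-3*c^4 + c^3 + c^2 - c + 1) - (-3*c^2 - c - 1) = -3*c^4 + c^3 + 4*c^2 + 2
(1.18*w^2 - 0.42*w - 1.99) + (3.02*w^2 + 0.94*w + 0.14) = 4.2*w^2 + 0.52*w - 1.85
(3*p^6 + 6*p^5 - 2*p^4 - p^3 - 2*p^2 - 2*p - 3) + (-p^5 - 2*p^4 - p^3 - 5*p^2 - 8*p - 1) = 3*p^6 + 5*p^5 - 4*p^4 - 2*p^3 - 7*p^2 - 10*p - 4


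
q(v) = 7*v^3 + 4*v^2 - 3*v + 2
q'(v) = 21*v^2 + 8*v - 3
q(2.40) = 114.61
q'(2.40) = 137.16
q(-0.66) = 3.71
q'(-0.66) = 0.87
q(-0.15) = 2.52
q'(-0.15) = -3.73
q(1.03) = 10.80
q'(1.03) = 27.52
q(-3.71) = -289.27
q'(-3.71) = 256.37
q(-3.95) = -355.15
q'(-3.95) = 293.05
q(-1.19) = -0.56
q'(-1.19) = 17.22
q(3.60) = 369.63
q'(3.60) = 297.96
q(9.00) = 5402.00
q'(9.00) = 1770.00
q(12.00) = 12638.00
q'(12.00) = 3117.00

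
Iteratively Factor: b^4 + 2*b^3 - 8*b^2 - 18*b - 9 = (b - 3)*(b^3 + 5*b^2 + 7*b + 3) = (b - 3)*(b + 3)*(b^2 + 2*b + 1) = (b - 3)*(b + 1)*(b + 3)*(b + 1)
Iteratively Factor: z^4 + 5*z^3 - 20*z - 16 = (z - 2)*(z^3 + 7*z^2 + 14*z + 8) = (z - 2)*(z + 1)*(z^2 + 6*z + 8) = (z - 2)*(z + 1)*(z + 2)*(z + 4)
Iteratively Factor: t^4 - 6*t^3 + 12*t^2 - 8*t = (t - 2)*(t^3 - 4*t^2 + 4*t) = (t - 2)^2*(t^2 - 2*t) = (t - 2)^3*(t)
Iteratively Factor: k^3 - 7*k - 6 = (k + 1)*(k^2 - k - 6) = (k + 1)*(k + 2)*(k - 3)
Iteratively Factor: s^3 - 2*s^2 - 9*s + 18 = (s - 2)*(s^2 - 9) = (s - 2)*(s + 3)*(s - 3)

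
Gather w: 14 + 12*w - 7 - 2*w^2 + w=-2*w^2 + 13*w + 7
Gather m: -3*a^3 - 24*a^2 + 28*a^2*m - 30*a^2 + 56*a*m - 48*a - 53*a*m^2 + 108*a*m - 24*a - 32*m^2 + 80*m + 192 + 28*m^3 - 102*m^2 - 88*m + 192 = -3*a^3 - 54*a^2 - 72*a + 28*m^3 + m^2*(-53*a - 134) + m*(28*a^2 + 164*a - 8) + 384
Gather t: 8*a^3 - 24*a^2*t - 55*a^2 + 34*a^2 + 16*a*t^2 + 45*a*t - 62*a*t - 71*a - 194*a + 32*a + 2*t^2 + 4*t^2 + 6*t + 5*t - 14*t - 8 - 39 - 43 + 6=8*a^3 - 21*a^2 - 233*a + t^2*(16*a + 6) + t*(-24*a^2 - 17*a - 3) - 84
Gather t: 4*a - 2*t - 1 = 4*a - 2*t - 1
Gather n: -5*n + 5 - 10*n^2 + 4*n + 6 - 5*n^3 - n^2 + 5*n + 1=-5*n^3 - 11*n^2 + 4*n + 12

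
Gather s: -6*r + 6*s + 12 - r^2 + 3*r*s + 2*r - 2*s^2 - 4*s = -r^2 - 4*r - 2*s^2 + s*(3*r + 2) + 12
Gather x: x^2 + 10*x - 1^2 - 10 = x^2 + 10*x - 11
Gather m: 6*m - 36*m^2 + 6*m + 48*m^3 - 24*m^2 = 48*m^3 - 60*m^2 + 12*m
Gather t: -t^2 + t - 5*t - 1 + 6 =-t^2 - 4*t + 5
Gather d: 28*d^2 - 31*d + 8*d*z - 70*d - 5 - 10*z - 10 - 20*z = 28*d^2 + d*(8*z - 101) - 30*z - 15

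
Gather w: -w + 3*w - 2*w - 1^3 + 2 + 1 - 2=0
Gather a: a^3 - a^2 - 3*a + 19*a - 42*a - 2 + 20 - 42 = a^3 - a^2 - 26*a - 24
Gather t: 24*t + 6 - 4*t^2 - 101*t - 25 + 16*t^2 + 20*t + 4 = 12*t^2 - 57*t - 15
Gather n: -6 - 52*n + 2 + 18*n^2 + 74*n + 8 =18*n^2 + 22*n + 4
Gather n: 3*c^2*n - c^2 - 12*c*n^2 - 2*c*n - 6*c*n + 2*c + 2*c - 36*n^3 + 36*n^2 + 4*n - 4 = -c^2 + 4*c - 36*n^3 + n^2*(36 - 12*c) + n*(3*c^2 - 8*c + 4) - 4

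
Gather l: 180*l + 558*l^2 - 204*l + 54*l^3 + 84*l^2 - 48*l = 54*l^3 + 642*l^2 - 72*l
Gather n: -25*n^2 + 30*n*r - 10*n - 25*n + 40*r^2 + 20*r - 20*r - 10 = -25*n^2 + n*(30*r - 35) + 40*r^2 - 10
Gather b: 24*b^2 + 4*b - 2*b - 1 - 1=24*b^2 + 2*b - 2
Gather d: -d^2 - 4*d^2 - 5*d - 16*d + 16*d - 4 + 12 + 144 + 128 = -5*d^2 - 5*d + 280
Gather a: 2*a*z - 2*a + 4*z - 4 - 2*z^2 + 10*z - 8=a*(2*z - 2) - 2*z^2 + 14*z - 12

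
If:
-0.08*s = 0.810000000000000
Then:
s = -10.12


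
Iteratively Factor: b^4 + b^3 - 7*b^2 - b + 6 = (b - 2)*(b^3 + 3*b^2 - b - 3) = (b - 2)*(b + 1)*(b^2 + 2*b - 3) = (b - 2)*(b - 1)*(b + 1)*(b + 3)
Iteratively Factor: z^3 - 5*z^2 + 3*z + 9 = (z + 1)*(z^2 - 6*z + 9) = (z - 3)*(z + 1)*(z - 3)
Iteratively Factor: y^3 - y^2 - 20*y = (y)*(y^2 - y - 20) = y*(y + 4)*(y - 5)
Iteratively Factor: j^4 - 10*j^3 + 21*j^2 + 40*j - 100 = (j + 2)*(j^3 - 12*j^2 + 45*j - 50) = (j - 2)*(j + 2)*(j^2 - 10*j + 25) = (j - 5)*(j - 2)*(j + 2)*(j - 5)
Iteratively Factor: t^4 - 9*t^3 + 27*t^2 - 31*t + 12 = (t - 1)*(t^3 - 8*t^2 + 19*t - 12) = (t - 4)*(t - 1)*(t^2 - 4*t + 3) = (t - 4)*(t - 3)*(t - 1)*(t - 1)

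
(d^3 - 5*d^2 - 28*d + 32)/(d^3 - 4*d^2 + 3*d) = (d^2 - 4*d - 32)/(d*(d - 3))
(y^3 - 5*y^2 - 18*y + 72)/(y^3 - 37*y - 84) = (y^2 - 9*y + 18)/(y^2 - 4*y - 21)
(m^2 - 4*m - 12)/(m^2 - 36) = (m + 2)/(m + 6)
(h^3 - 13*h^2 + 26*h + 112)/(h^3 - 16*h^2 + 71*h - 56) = (h + 2)/(h - 1)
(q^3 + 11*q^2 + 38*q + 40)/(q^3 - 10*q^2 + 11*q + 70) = (q^2 + 9*q + 20)/(q^2 - 12*q + 35)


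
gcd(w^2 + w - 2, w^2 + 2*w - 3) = w - 1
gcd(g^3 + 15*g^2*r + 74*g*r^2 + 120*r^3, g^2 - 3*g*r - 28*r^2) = g + 4*r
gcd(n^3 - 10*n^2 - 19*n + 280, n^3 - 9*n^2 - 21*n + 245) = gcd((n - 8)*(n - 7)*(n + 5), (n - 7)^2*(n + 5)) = n^2 - 2*n - 35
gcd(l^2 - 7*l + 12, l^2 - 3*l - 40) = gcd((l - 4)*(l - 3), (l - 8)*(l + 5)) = 1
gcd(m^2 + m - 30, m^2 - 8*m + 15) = m - 5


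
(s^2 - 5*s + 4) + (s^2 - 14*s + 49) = 2*s^2 - 19*s + 53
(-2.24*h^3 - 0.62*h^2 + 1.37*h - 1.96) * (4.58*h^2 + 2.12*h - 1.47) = -10.2592*h^5 - 7.5884*h^4 + 8.253*h^3 - 5.161*h^2 - 6.1691*h + 2.8812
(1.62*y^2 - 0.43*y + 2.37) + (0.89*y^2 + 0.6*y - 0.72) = 2.51*y^2 + 0.17*y + 1.65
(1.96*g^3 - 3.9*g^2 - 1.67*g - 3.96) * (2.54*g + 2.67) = 4.9784*g^4 - 4.6728*g^3 - 14.6548*g^2 - 14.5173*g - 10.5732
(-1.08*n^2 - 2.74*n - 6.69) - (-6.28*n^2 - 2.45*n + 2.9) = 5.2*n^2 - 0.29*n - 9.59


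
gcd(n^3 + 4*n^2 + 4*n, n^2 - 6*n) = n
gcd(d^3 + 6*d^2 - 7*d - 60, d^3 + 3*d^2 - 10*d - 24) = d^2 + d - 12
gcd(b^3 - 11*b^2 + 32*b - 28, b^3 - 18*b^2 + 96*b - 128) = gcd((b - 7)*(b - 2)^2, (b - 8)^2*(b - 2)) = b - 2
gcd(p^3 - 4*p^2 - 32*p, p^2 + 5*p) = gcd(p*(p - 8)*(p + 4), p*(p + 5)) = p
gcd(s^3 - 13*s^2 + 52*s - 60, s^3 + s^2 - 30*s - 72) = s - 6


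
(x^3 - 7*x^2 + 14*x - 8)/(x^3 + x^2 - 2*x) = (x^2 - 6*x + 8)/(x*(x + 2))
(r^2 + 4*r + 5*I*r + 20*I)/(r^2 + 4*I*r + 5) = (r + 4)/(r - I)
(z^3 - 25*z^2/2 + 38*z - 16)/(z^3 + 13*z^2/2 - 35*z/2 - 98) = (2*z^2 - 17*z + 8)/(2*z^2 + 21*z + 49)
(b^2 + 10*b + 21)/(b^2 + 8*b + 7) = (b + 3)/(b + 1)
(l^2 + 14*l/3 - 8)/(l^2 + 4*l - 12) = (l - 4/3)/(l - 2)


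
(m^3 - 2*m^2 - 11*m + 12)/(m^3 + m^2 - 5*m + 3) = (m - 4)/(m - 1)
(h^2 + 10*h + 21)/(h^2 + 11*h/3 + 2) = 3*(h + 7)/(3*h + 2)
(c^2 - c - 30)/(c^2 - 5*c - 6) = (c + 5)/(c + 1)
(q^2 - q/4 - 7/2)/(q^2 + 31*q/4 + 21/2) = (q - 2)/(q + 6)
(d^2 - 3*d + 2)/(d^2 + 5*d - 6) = (d - 2)/(d + 6)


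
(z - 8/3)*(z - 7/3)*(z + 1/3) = z^3 - 14*z^2/3 + 41*z/9 + 56/27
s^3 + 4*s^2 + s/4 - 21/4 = (s - 1)*(s + 3/2)*(s + 7/2)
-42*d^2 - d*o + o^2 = (-7*d + o)*(6*d + o)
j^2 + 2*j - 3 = (j - 1)*(j + 3)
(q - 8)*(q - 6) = q^2 - 14*q + 48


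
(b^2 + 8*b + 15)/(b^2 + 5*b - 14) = (b^2 + 8*b + 15)/(b^2 + 5*b - 14)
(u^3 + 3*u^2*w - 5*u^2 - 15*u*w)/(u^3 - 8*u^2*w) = (u^2 + 3*u*w - 5*u - 15*w)/(u*(u - 8*w))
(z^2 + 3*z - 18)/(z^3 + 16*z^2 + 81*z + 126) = (z - 3)/(z^2 + 10*z + 21)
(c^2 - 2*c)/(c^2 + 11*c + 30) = c*(c - 2)/(c^2 + 11*c + 30)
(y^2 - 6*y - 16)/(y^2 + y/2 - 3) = 2*(y - 8)/(2*y - 3)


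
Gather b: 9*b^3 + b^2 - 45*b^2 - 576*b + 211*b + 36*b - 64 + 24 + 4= 9*b^3 - 44*b^2 - 329*b - 36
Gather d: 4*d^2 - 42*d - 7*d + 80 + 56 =4*d^2 - 49*d + 136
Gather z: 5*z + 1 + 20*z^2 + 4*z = 20*z^2 + 9*z + 1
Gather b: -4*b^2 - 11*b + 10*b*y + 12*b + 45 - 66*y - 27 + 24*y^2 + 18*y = -4*b^2 + b*(10*y + 1) + 24*y^2 - 48*y + 18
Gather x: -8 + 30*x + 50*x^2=50*x^2 + 30*x - 8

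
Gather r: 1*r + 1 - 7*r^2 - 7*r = -7*r^2 - 6*r + 1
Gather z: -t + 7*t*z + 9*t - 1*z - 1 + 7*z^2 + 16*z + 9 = 8*t + 7*z^2 + z*(7*t + 15) + 8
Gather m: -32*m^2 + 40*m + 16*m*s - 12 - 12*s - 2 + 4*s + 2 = -32*m^2 + m*(16*s + 40) - 8*s - 12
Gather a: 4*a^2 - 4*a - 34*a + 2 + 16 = 4*a^2 - 38*a + 18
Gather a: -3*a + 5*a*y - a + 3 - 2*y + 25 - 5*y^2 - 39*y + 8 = a*(5*y - 4) - 5*y^2 - 41*y + 36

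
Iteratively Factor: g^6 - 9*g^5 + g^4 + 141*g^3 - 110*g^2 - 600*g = (g + 3)*(g^5 - 12*g^4 + 37*g^3 + 30*g^2 - 200*g) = (g + 2)*(g + 3)*(g^4 - 14*g^3 + 65*g^2 - 100*g) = g*(g + 2)*(g + 3)*(g^3 - 14*g^2 + 65*g - 100) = g*(g - 4)*(g + 2)*(g + 3)*(g^2 - 10*g + 25) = g*(g - 5)*(g - 4)*(g + 2)*(g + 3)*(g - 5)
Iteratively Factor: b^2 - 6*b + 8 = (b - 2)*(b - 4)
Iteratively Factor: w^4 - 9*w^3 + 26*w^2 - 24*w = (w - 4)*(w^3 - 5*w^2 + 6*w) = w*(w - 4)*(w^2 - 5*w + 6) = w*(w - 4)*(w - 2)*(w - 3)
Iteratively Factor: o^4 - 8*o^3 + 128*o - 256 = (o - 4)*(o^3 - 4*o^2 - 16*o + 64) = (o - 4)^2*(o^2 - 16) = (o - 4)^2*(o + 4)*(o - 4)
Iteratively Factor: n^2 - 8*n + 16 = (n - 4)*(n - 4)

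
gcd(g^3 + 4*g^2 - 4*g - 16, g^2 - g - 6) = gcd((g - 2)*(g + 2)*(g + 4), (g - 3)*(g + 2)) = g + 2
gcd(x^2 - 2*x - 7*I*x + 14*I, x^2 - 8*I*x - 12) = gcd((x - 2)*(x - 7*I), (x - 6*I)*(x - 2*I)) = 1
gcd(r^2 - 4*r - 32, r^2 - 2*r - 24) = r + 4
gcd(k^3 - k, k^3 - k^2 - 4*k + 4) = k - 1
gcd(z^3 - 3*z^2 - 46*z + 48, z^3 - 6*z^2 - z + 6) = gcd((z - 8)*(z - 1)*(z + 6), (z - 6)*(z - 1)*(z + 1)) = z - 1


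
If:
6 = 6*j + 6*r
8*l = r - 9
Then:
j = 1 - r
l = r/8 - 9/8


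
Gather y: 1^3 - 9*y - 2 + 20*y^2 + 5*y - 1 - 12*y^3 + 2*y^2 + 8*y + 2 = -12*y^3 + 22*y^2 + 4*y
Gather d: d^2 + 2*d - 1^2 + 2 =d^2 + 2*d + 1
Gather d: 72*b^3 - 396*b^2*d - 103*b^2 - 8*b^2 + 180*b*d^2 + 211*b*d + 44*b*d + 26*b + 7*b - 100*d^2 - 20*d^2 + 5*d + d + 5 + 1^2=72*b^3 - 111*b^2 + 33*b + d^2*(180*b - 120) + d*(-396*b^2 + 255*b + 6) + 6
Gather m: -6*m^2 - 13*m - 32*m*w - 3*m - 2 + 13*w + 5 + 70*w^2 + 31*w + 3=-6*m^2 + m*(-32*w - 16) + 70*w^2 + 44*w + 6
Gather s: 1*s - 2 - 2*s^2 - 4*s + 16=-2*s^2 - 3*s + 14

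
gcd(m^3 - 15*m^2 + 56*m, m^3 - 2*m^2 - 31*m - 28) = m - 7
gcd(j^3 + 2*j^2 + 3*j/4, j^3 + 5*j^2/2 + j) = j^2 + j/2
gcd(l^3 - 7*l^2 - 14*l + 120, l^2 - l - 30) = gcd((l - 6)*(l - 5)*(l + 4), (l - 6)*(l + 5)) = l - 6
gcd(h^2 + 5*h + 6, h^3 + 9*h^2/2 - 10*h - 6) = 1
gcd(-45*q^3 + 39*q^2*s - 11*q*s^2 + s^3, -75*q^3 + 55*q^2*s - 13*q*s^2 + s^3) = 15*q^2 - 8*q*s + s^2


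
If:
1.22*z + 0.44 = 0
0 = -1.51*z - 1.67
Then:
No Solution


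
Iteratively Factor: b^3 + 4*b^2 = (b)*(b^2 + 4*b) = b*(b + 4)*(b)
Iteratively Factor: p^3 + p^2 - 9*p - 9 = (p + 3)*(p^2 - 2*p - 3) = (p - 3)*(p + 3)*(p + 1)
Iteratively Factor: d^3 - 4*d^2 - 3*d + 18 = (d - 3)*(d^2 - d - 6) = (d - 3)*(d + 2)*(d - 3)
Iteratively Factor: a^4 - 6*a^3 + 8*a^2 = (a)*(a^3 - 6*a^2 + 8*a) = a*(a - 4)*(a^2 - 2*a) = a^2*(a - 4)*(a - 2)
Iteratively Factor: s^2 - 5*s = (s - 5)*(s)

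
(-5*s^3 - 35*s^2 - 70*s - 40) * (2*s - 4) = -10*s^4 - 50*s^3 + 200*s + 160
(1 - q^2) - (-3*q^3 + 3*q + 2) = 3*q^3 - q^2 - 3*q - 1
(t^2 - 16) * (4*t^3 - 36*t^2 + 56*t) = 4*t^5 - 36*t^4 - 8*t^3 + 576*t^2 - 896*t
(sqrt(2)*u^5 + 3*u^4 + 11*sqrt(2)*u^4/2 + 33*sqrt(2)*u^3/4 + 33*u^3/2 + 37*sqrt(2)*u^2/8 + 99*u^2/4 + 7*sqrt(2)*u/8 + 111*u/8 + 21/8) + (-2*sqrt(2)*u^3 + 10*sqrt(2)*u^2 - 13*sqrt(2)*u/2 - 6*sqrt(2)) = sqrt(2)*u^5 + 3*u^4 + 11*sqrt(2)*u^4/2 + 25*sqrt(2)*u^3/4 + 33*u^3/2 + 117*sqrt(2)*u^2/8 + 99*u^2/4 - 45*sqrt(2)*u/8 + 111*u/8 - 6*sqrt(2) + 21/8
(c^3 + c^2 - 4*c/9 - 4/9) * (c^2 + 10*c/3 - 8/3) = c^5 + 13*c^4/3 + 2*c^3/9 - 124*c^2/27 - 8*c/27 + 32/27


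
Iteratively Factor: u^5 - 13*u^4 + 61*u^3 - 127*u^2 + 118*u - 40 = (u - 4)*(u^4 - 9*u^3 + 25*u^2 - 27*u + 10) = (u - 4)*(u - 2)*(u^3 - 7*u^2 + 11*u - 5) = (u - 4)*(u - 2)*(u - 1)*(u^2 - 6*u + 5) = (u - 5)*(u - 4)*(u - 2)*(u - 1)*(u - 1)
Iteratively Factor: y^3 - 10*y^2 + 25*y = (y)*(y^2 - 10*y + 25) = y*(y - 5)*(y - 5)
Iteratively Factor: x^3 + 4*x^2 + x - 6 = (x + 3)*(x^2 + x - 2) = (x + 2)*(x + 3)*(x - 1)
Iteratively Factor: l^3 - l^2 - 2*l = (l - 2)*(l^2 + l) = l*(l - 2)*(l + 1)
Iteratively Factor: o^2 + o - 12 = (o + 4)*(o - 3)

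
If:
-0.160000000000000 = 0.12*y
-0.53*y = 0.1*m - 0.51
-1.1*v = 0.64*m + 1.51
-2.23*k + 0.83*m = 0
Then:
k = 4.53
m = 12.17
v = -8.45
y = -1.33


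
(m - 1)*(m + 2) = m^2 + m - 2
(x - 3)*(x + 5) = x^2 + 2*x - 15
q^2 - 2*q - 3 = (q - 3)*(q + 1)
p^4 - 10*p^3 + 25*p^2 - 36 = (p - 6)*(p - 3)*(p - 2)*(p + 1)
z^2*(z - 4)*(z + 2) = z^4 - 2*z^3 - 8*z^2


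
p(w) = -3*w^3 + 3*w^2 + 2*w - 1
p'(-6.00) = -358.00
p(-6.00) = 743.00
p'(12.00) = -1222.00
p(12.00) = -4729.00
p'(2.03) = -22.91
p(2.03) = -9.67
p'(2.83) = -53.10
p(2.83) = -39.31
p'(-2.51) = -69.76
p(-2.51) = 60.32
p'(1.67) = -13.08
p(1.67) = -3.27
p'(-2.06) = -48.55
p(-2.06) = 33.84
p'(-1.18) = -17.61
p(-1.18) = 5.75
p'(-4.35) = -194.40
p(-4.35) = 294.01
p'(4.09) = -124.01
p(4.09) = -147.89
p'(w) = -9*w^2 + 6*w + 2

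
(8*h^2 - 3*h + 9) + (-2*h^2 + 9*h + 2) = 6*h^2 + 6*h + 11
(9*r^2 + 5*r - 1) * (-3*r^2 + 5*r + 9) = -27*r^4 + 30*r^3 + 109*r^2 + 40*r - 9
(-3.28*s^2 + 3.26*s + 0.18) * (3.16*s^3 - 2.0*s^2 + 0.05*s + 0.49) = -10.3648*s^5 + 16.8616*s^4 - 6.1152*s^3 - 1.8042*s^2 + 1.6064*s + 0.0882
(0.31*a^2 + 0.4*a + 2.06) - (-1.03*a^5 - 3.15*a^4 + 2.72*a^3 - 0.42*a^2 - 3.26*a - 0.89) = 1.03*a^5 + 3.15*a^4 - 2.72*a^3 + 0.73*a^2 + 3.66*a + 2.95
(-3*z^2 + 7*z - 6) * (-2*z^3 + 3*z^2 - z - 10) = 6*z^5 - 23*z^4 + 36*z^3 + 5*z^2 - 64*z + 60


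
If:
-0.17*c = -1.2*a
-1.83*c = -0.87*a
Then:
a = 0.00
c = 0.00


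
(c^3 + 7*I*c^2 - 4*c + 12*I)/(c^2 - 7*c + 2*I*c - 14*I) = (c^2 + 5*I*c + 6)/(c - 7)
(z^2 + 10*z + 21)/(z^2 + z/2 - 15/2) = 2*(z + 7)/(2*z - 5)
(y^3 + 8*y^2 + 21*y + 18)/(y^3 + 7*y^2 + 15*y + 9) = (y + 2)/(y + 1)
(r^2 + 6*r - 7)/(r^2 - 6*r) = (r^2 + 6*r - 7)/(r*(r - 6))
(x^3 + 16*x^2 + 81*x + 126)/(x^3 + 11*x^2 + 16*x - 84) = (x + 3)/(x - 2)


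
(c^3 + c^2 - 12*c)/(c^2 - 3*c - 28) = c*(c - 3)/(c - 7)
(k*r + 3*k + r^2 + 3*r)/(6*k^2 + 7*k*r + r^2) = (r + 3)/(6*k + r)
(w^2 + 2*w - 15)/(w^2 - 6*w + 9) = (w + 5)/(w - 3)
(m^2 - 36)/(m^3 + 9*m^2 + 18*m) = (m - 6)/(m*(m + 3))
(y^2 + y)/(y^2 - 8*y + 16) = y*(y + 1)/(y^2 - 8*y + 16)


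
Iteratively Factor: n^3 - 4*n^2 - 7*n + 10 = (n - 1)*(n^2 - 3*n - 10) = (n - 5)*(n - 1)*(n + 2)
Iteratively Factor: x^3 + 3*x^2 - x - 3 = (x - 1)*(x^2 + 4*x + 3) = (x - 1)*(x + 1)*(x + 3)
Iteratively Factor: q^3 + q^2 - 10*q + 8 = (q - 1)*(q^2 + 2*q - 8) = (q - 2)*(q - 1)*(q + 4)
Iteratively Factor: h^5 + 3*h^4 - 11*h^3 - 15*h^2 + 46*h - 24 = (h - 2)*(h^4 + 5*h^3 - h^2 - 17*h + 12) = (h - 2)*(h + 3)*(h^3 + 2*h^2 - 7*h + 4) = (h - 2)*(h - 1)*(h + 3)*(h^2 + 3*h - 4) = (h - 2)*(h - 1)^2*(h + 3)*(h + 4)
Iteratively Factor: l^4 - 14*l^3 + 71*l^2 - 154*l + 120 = (l - 5)*(l^3 - 9*l^2 + 26*l - 24) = (l - 5)*(l - 3)*(l^2 - 6*l + 8) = (l - 5)*(l - 3)*(l - 2)*(l - 4)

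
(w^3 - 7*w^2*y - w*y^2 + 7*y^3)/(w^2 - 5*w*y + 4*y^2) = (-w^2 + 6*w*y + 7*y^2)/(-w + 4*y)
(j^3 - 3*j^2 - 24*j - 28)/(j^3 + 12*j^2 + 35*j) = (j^3 - 3*j^2 - 24*j - 28)/(j*(j^2 + 12*j + 35))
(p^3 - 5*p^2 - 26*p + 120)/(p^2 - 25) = (p^2 - 10*p + 24)/(p - 5)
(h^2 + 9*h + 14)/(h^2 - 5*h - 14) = (h + 7)/(h - 7)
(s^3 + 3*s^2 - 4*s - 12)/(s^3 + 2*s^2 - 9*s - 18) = (s - 2)/(s - 3)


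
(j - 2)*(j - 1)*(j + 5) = j^3 + 2*j^2 - 13*j + 10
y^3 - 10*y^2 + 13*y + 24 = (y - 8)*(y - 3)*(y + 1)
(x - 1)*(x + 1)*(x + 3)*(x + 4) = x^4 + 7*x^3 + 11*x^2 - 7*x - 12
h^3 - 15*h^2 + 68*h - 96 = (h - 8)*(h - 4)*(h - 3)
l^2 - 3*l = l*(l - 3)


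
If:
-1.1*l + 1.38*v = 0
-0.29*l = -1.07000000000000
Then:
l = 3.69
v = 2.94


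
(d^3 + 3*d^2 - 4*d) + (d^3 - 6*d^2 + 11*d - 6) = 2*d^3 - 3*d^2 + 7*d - 6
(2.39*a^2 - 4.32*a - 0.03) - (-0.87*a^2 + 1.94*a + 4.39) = 3.26*a^2 - 6.26*a - 4.42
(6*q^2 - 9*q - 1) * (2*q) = 12*q^3 - 18*q^2 - 2*q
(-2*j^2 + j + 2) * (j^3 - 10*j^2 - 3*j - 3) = -2*j^5 + 21*j^4 - 2*j^3 - 17*j^2 - 9*j - 6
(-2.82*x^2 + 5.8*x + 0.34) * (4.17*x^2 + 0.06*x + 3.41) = -11.7594*x^4 + 24.0168*x^3 - 7.8504*x^2 + 19.7984*x + 1.1594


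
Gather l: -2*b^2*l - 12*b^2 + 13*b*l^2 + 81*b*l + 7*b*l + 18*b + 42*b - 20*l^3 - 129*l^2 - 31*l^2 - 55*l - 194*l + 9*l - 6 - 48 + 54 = -12*b^2 + 60*b - 20*l^3 + l^2*(13*b - 160) + l*(-2*b^2 + 88*b - 240)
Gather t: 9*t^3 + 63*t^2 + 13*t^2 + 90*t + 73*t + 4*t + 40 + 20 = 9*t^3 + 76*t^2 + 167*t + 60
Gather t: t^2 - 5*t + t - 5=t^2 - 4*t - 5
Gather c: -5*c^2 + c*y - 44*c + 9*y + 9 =-5*c^2 + c*(y - 44) + 9*y + 9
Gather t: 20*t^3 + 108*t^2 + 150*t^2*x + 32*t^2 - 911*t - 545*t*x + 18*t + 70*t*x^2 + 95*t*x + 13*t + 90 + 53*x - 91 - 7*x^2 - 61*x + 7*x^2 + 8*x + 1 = 20*t^3 + t^2*(150*x + 140) + t*(70*x^2 - 450*x - 880)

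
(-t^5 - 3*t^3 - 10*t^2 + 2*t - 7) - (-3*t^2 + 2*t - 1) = -t^5 - 3*t^3 - 7*t^2 - 6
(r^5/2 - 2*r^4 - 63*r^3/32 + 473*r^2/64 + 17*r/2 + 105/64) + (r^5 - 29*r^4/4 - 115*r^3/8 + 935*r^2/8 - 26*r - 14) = 3*r^5/2 - 37*r^4/4 - 523*r^3/32 + 7953*r^2/64 - 35*r/2 - 791/64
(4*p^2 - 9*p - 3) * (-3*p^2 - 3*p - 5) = -12*p^4 + 15*p^3 + 16*p^2 + 54*p + 15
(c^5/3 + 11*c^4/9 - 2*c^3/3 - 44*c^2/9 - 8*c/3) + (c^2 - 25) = c^5/3 + 11*c^4/9 - 2*c^3/3 - 35*c^2/9 - 8*c/3 - 25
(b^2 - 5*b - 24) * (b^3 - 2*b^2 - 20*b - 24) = b^5 - 7*b^4 - 34*b^3 + 124*b^2 + 600*b + 576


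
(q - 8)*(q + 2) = q^2 - 6*q - 16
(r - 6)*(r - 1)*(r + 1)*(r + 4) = r^4 - 2*r^3 - 25*r^2 + 2*r + 24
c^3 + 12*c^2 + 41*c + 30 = (c + 1)*(c + 5)*(c + 6)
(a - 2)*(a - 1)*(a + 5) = a^3 + 2*a^2 - 13*a + 10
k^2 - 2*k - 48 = (k - 8)*(k + 6)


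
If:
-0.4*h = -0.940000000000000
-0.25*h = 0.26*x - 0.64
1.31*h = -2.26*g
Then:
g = -1.36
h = 2.35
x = 0.20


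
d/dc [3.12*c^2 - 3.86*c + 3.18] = 6.24*c - 3.86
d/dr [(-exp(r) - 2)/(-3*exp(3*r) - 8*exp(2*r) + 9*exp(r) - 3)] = (-(exp(r) + 2)*(9*exp(2*r) + 16*exp(r) - 9) + 3*exp(3*r) + 8*exp(2*r) - 9*exp(r) + 3)*exp(r)/(3*exp(3*r) + 8*exp(2*r) - 9*exp(r) + 3)^2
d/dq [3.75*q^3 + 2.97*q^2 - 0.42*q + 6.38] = 11.25*q^2 + 5.94*q - 0.42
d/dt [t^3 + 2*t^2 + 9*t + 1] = 3*t^2 + 4*t + 9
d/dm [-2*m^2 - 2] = -4*m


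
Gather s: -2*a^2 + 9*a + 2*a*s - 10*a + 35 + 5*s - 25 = -2*a^2 - a + s*(2*a + 5) + 10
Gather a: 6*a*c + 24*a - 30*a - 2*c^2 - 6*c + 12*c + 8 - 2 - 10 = a*(6*c - 6) - 2*c^2 + 6*c - 4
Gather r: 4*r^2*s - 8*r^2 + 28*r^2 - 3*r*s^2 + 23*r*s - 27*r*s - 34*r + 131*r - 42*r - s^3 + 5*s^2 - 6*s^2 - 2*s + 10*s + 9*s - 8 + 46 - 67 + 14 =r^2*(4*s + 20) + r*(-3*s^2 - 4*s + 55) - s^3 - s^2 + 17*s - 15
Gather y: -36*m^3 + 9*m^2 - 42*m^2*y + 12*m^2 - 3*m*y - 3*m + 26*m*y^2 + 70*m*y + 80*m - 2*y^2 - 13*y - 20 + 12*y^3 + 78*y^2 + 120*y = -36*m^3 + 21*m^2 + 77*m + 12*y^3 + y^2*(26*m + 76) + y*(-42*m^2 + 67*m + 107) - 20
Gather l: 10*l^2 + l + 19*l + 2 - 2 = 10*l^2 + 20*l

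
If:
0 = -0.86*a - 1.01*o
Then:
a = -1.17441860465116*o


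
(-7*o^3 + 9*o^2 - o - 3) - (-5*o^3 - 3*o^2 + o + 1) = -2*o^3 + 12*o^2 - 2*o - 4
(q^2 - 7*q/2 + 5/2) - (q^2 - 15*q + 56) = 23*q/2 - 107/2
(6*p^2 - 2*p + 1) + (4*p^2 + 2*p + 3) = 10*p^2 + 4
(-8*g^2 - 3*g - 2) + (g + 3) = -8*g^2 - 2*g + 1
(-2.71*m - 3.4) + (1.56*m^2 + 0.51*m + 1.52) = 1.56*m^2 - 2.2*m - 1.88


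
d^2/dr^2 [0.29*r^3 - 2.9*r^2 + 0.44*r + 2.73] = 1.74*r - 5.8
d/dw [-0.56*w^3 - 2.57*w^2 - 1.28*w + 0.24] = -1.68*w^2 - 5.14*w - 1.28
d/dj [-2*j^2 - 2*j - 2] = -4*j - 2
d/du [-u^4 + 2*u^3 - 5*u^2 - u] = -4*u^3 + 6*u^2 - 10*u - 1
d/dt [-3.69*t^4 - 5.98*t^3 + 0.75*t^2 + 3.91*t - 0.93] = -14.76*t^3 - 17.94*t^2 + 1.5*t + 3.91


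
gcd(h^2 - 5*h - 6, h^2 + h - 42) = h - 6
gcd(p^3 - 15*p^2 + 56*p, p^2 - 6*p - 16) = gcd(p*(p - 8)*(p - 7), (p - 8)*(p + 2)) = p - 8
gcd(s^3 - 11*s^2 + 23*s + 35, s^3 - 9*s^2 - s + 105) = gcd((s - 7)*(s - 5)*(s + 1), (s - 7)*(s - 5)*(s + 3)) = s^2 - 12*s + 35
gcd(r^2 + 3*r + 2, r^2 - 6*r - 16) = r + 2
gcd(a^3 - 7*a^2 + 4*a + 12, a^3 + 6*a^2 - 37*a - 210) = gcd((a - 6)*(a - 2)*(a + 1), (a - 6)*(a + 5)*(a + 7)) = a - 6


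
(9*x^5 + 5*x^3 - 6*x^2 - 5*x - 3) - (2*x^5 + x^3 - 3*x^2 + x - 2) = 7*x^5 + 4*x^3 - 3*x^2 - 6*x - 1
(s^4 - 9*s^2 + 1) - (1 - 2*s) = s^4 - 9*s^2 + 2*s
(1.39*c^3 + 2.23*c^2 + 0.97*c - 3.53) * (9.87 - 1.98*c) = -2.7522*c^4 + 9.3039*c^3 + 20.0895*c^2 + 16.5633*c - 34.8411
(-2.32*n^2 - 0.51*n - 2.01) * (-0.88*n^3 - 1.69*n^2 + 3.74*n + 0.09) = 2.0416*n^5 + 4.3696*n^4 - 6.0461*n^3 + 1.2807*n^2 - 7.5633*n - 0.1809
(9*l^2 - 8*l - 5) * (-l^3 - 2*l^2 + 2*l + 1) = -9*l^5 - 10*l^4 + 39*l^3 + 3*l^2 - 18*l - 5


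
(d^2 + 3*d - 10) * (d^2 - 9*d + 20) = d^4 - 6*d^3 - 17*d^2 + 150*d - 200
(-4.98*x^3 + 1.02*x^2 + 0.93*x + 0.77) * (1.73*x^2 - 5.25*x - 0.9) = -8.6154*x^5 + 27.9096*x^4 + 0.7359*x^3 - 4.4684*x^2 - 4.8795*x - 0.693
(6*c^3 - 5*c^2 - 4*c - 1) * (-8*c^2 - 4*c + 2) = -48*c^5 + 16*c^4 + 64*c^3 + 14*c^2 - 4*c - 2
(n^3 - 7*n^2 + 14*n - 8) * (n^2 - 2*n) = n^5 - 9*n^4 + 28*n^3 - 36*n^2 + 16*n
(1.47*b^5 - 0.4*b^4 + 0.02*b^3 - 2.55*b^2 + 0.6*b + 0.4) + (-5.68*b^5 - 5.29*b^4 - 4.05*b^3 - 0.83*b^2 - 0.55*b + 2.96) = -4.21*b^5 - 5.69*b^4 - 4.03*b^3 - 3.38*b^2 + 0.0499999999999999*b + 3.36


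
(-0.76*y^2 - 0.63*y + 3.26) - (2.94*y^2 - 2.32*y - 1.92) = -3.7*y^2 + 1.69*y + 5.18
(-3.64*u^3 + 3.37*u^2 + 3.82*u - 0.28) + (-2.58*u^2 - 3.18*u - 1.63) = -3.64*u^3 + 0.79*u^2 + 0.64*u - 1.91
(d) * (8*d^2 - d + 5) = 8*d^3 - d^2 + 5*d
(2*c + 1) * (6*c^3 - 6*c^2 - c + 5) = 12*c^4 - 6*c^3 - 8*c^2 + 9*c + 5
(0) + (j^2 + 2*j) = j^2 + 2*j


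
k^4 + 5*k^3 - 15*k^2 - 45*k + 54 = (k - 3)*(k - 1)*(k + 3)*(k + 6)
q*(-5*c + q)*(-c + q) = 5*c^2*q - 6*c*q^2 + q^3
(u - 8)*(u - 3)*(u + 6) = u^3 - 5*u^2 - 42*u + 144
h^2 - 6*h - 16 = (h - 8)*(h + 2)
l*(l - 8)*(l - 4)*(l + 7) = l^4 - 5*l^3 - 52*l^2 + 224*l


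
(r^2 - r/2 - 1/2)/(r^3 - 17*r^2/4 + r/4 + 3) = 2*(2*r + 1)/(4*r^2 - 13*r - 12)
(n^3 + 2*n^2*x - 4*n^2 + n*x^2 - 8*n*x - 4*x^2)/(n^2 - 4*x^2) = (n^3 + 2*n^2*x - 4*n^2 + n*x^2 - 8*n*x - 4*x^2)/(n^2 - 4*x^2)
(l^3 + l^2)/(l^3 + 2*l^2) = (l + 1)/(l + 2)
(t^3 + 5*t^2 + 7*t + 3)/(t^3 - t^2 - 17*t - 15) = (t + 1)/(t - 5)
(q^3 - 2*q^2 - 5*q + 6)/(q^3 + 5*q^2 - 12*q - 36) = (q - 1)/(q + 6)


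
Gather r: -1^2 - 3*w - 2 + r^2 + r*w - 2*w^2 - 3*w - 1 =r^2 + r*w - 2*w^2 - 6*w - 4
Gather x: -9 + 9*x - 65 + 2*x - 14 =11*x - 88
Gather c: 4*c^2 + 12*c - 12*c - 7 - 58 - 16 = 4*c^2 - 81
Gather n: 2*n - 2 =2*n - 2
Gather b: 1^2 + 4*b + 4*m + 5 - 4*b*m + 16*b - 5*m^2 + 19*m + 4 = b*(20 - 4*m) - 5*m^2 + 23*m + 10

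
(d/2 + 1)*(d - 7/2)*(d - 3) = d^3/2 - 9*d^2/4 - 5*d/4 + 21/2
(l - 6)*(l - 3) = l^2 - 9*l + 18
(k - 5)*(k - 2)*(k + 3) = k^3 - 4*k^2 - 11*k + 30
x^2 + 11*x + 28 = (x + 4)*(x + 7)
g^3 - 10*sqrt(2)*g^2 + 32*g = g*(g - 8*sqrt(2))*(g - 2*sqrt(2))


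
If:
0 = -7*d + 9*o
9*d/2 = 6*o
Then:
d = 0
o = 0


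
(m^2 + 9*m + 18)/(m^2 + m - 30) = (m + 3)/(m - 5)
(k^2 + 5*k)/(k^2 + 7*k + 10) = k/(k + 2)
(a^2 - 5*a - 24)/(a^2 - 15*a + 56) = (a + 3)/(a - 7)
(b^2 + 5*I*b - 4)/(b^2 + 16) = (b + I)/(b - 4*I)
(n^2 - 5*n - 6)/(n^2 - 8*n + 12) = (n + 1)/(n - 2)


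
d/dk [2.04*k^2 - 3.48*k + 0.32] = 4.08*k - 3.48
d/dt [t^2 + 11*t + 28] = 2*t + 11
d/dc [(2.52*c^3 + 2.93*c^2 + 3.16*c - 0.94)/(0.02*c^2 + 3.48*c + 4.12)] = (0.0504*c^4 + 17.5392*c^3 + 41.2804*c^2 + 24.1808*c + 16.2904)/(0.0004*c^4 + 0.1392*c^3 + 12.2752*c^2 + 28.6752*c + 16.9744)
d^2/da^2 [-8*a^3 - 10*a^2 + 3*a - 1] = -48*a - 20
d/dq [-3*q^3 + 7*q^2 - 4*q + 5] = -9*q^2 + 14*q - 4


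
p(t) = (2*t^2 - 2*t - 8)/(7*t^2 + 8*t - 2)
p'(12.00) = 0.00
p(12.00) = 0.23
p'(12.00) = 0.00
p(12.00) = 0.23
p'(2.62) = 0.12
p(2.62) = 0.01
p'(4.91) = 0.03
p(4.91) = 0.15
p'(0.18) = 789.86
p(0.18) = 24.90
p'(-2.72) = 0.01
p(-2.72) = 0.44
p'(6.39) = 0.02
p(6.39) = 0.18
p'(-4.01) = 0.02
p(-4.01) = 0.41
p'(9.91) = 0.01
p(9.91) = 0.22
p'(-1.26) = -16.49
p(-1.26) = 2.38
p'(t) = (-14*t - 8)*(2*t^2 - 2*t - 8)/(7*t^2 + 8*t - 2)^2 + (4*t - 2)/(7*t^2 + 8*t - 2) = 2*(15*t^2 + 52*t + 34)/(49*t^4 + 112*t^3 + 36*t^2 - 32*t + 4)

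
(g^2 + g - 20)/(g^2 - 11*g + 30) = (g^2 + g - 20)/(g^2 - 11*g + 30)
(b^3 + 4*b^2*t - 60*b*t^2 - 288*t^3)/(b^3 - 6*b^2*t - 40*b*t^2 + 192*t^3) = (-b - 6*t)/(-b + 4*t)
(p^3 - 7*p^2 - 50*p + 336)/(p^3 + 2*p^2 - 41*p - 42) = (p - 8)/(p + 1)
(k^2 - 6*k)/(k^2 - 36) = k/(k + 6)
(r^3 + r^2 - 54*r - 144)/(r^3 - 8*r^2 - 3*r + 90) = (r^2 - 2*r - 48)/(r^2 - 11*r + 30)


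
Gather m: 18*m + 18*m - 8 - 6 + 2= 36*m - 12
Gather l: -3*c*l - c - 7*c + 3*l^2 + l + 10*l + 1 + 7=-8*c + 3*l^2 + l*(11 - 3*c) + 8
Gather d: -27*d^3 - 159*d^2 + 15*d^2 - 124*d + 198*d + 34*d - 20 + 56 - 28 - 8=-27*d^3 - 144*d^2 + 108*d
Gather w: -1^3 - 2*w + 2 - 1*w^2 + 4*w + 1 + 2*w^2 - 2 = w^2 + 2*w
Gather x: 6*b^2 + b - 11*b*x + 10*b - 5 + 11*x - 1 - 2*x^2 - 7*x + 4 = 6*b^2 + 11*b - 2*x^2 + x*(4 - 11*b) - 2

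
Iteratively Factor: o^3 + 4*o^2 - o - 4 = (o + 4)*(o^2 - 1) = (o + 1)*(o + 4)*(o - 1)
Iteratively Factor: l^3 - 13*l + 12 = (l + 4)*(l^2 - 4*l + 3) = (l - 3)*(l + 4)*(l - 1)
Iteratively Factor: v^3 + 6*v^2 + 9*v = (v)*(v^2 + 6*v + 9) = v*(v + 3)*(v + 3)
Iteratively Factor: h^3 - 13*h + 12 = (h - 3)*(h^2 + 3*h - 4) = (h - 3)*(h - 1)*(h + 4)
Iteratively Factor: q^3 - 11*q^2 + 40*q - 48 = (q - 3)*(q^2 - 8*q + 16) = (q - 4)*(q - 3)*(q - 4)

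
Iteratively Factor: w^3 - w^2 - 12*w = (w - 4)*(w^2 + 3*w) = w*(w - 4)*(w + 3)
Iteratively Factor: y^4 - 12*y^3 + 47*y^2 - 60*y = (y - 5)*(y^3 - 7*y^2 + 12*y) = y*(y - 5)*(y^2 - 7*y + 12) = y*(y - 5)*(y - 4)*(y - 3)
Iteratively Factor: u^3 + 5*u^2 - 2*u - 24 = (u + 3)*(u^2 + 2*u - 8) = (u - 2)*(u + 3)*(u + 4)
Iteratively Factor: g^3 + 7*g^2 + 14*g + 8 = (g + 1)*(g^2 + 6*g + 8) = (g + 1)*(g + 2)*(g + 4)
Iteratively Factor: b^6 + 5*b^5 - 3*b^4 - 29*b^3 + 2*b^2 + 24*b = (b - 2)*(b^5 + 7*b^4 + 11*b^3 - 7*b^2 - 12*b) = (b - 2)*(b + 4)*(b^4 + 3*b^3 - b^2 - 3*b) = (b - 2)*(b + 3)*(b + 4)*(b^3 - b) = b*(b - 2)*(b + 3)*(b + 4)*(b^2 - 1) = b*(b - 2)*(b + 1)*(b + 3)*(b + 4)*(b - 1)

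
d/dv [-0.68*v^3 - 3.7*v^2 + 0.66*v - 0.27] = -2.04*v^2 - 7.4*v + 0.66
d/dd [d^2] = 2*d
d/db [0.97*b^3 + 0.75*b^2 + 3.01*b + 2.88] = 2.91*b^2 + 1.5*b + 3.01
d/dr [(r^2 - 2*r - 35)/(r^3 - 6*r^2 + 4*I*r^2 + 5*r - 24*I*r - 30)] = (-r^4 + 4*r^3 + r^2*(98 - 16*I) + r*(-480 + 280*I) + 235 - 840*I)/(r^6 + r^5*(-12 + 8*I) + r^4*(30 - 96*I) + r^3*(72 + 328*I) + r^2*(-191 - 480*I) + r*(-300 + 1440*I) + 900)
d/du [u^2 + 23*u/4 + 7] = 2*u + 23/4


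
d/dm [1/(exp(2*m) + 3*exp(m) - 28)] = (-2*exp(m) - 3)*exp(m)/(exp(2*m) + 3*exp(m) - 28)^2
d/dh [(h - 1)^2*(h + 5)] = 3*(h - 1)*(h + 3)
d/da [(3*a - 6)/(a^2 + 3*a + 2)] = 3*(-a^2 + 4*a + 8)/(a^4 + 6*a^3 + 13*a^2 + 12*a + 4)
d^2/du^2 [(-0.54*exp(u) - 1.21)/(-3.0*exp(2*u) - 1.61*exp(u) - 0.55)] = (4.86*exp(4*u) + 40.9518*exp(3*u) + 12.1869*exp(2*u) - 5.327729*exp(u) - 0.908105)*exp(u)/(27.0*exp(6*u) + 43.47*exp(5*u) + 38.1789*exp(4*u) + 20.112281*exp(3*u) + 6.999465*exp(2*u) + 1.461075*exp(u) + 0.166375)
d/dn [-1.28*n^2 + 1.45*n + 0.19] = 1.45 - 2.56*n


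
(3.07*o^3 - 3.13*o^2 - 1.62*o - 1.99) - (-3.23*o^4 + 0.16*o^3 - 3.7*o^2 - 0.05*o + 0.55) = 3.23*o^4 + 2.91*o^3 + 0.57*o^2 - 1.57*o - 2.54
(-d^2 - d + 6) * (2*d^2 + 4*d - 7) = -2*d^4 - 6*d^3 + 15*d^2 + 31*d - 42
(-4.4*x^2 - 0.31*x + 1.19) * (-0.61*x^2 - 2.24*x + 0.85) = 2.684*x^4 + 10.0451*x^3 - 3.7715*x^2 - 2.9291*x + 1.0115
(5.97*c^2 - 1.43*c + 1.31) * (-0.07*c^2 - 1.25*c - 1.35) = -0.4179*c^4 - 7.3624*c^3 - 6.3637*c^2 + 0.293*c - 1.7685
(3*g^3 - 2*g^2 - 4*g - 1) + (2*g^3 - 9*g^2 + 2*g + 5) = 5*g^3 - 11*g^2 - 2*g + 4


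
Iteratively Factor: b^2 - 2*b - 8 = (b + 2)*(b - 4)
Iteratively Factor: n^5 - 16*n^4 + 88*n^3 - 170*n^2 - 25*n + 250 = (n - 5)*(n^4 - 11*n^3 + 33*n^2 - 5*n - 50) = (n - 5)^2*(n^3 - 6*n^2 + 3*n + 10) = (n - 5)^2*(n - 2)*(n^2 - 4*n - 5) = (n - 5)^3*(n - 2)*(n + 1)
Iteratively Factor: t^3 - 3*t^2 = (t)*(t^2 - 3*t) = t*(t - 3)*(t)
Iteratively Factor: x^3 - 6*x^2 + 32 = (x + 2)*(x^2 - 8*x + 16) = (x - 4)*(x + 2)*(x - 4)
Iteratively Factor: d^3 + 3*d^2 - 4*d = (d)*(d^2 + 3*d - 4) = d*(d + 4)*(d - 1)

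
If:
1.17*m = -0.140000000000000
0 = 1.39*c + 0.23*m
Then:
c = 0.02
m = -0.12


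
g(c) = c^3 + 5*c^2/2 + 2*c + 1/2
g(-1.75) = -0.70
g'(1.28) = 13.32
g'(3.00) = 44.00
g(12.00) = 2112.50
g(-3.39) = -16.51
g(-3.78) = -25.35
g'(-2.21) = 5.60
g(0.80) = 4.21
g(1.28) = 9.25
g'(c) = 3*c^2 + 5*c + 2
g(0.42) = 1.86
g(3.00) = 56.00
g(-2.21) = -2.50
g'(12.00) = 494.00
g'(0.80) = 7.92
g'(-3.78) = 25.97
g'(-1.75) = 2.44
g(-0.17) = 0.23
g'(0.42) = 4.63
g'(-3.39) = 19.53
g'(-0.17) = 1.24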